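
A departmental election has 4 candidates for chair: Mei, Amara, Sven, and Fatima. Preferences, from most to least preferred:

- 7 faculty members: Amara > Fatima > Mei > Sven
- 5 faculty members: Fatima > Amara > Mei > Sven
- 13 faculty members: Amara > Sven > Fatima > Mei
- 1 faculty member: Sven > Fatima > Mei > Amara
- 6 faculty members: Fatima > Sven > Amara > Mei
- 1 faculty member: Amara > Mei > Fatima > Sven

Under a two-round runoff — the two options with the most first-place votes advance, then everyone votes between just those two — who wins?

Amara

Round 1 first-place votes: Mei 0, Amara 21, Sven 1, Fatima 11.
Amara and Fatima advance.
Runoff: Amara is preferred to Fatima by 21 voters; Fatima by 12.
Amara wins the runoff.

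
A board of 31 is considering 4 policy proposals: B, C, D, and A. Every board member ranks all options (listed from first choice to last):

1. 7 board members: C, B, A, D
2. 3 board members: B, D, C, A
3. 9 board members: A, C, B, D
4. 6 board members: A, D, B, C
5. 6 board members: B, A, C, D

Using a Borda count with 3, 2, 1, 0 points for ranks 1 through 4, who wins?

A

B: 7·2 + 3·3 + 9·1 + 6·1 + 6·3 = 56
C: 7·3 + 3·1 + 9·2 + 6·0 + 6·1 = 48
D: 7·0 + 3·2 + 9·0 + 6·2 + 6·0 = 18
A: 7·1 + 3·0 + 9·3 + 6·3 + 6·2 = 64
A has the highest Borda score (64).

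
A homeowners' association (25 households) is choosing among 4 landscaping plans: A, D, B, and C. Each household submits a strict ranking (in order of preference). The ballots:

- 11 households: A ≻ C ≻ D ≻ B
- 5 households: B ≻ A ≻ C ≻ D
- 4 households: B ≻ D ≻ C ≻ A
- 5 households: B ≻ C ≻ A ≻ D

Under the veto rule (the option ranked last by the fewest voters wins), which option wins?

C

Last-place votes: A 4, D 10, B 11, C 0.
C is ranked last by the fewest voters, so C wins.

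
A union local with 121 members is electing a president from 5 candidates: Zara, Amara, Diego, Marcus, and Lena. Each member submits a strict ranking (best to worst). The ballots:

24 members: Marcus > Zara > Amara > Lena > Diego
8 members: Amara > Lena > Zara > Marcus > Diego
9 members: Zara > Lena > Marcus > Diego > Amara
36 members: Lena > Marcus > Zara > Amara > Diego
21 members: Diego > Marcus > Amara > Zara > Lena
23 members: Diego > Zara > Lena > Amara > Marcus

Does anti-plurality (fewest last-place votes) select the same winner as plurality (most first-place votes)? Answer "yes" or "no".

Anti-plurality — last-place votes: Zara 0, Amara 9, Diego 68, Marcus 23, Lena 21. Winner: Zara.
Plurality — first-place votes: Zara 9, Amara 8, Diego 44, Marcus 24, Lena 36. Winner: Diego.
The two methods disagree.

no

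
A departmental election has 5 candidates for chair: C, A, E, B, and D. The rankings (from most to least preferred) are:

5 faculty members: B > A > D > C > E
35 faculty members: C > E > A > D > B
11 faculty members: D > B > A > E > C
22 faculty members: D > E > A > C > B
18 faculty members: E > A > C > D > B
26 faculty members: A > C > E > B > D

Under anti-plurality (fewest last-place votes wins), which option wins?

Last-place votes: C 11, A 0, E 5, B 75, D 26.
A is ranked last by the fewest voters, so A wins.

A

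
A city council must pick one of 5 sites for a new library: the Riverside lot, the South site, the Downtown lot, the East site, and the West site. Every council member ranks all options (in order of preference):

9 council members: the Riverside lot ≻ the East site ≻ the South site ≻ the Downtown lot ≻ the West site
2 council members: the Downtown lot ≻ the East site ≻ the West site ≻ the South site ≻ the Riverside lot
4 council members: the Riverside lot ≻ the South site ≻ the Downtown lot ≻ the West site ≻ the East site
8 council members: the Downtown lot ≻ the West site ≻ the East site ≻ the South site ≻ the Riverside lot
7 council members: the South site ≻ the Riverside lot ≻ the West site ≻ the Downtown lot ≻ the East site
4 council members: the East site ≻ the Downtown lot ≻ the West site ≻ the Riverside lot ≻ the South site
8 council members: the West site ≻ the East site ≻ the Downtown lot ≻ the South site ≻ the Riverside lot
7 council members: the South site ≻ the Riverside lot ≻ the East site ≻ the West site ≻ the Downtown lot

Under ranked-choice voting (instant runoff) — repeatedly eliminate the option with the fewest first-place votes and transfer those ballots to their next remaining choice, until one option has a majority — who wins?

Round 1: the Riverside lot 13, the South site 14, the Downtown lot 10, the East site 4, the West site 8. Eliminate the East site.
Round 2: the Riverside lot 13, the South site 14, the Downtown lot 14, the West site 8. Eliminate the West site.
Round 3: the Riverside lot 13, the South site 14, the Downtown lot 22. Eliminate the Riverside lot.
Round 4: the South site 27, the Downtown lot 22. The South site has a majority.

the South site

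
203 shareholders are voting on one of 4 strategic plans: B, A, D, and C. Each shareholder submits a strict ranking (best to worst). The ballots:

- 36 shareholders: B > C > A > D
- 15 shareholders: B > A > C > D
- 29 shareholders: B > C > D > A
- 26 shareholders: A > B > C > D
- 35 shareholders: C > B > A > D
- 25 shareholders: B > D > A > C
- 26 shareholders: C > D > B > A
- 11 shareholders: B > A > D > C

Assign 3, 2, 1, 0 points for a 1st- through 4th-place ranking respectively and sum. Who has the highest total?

B: 36·3 + 15·3 + 29·3 + 26·2 + 35·2 + 25·3 + 26·1 + 11·3 = 496
A: 36·1 + 15·2 + 29·0 + 26·3 + 35·1 + 25·1 + 26·0 + 11·2 = 226
D: 36·0 + 15·0 + 29·1 + 26·0 + 35·0 + 25·2 + 26·2 + 11·1 = 142
C: 36·2 + 15·1 + 29·2 + 26·1 + 35·3 + 25·0 + 26·3 + 11·0 = 354
B has the highest Borda score (496).

B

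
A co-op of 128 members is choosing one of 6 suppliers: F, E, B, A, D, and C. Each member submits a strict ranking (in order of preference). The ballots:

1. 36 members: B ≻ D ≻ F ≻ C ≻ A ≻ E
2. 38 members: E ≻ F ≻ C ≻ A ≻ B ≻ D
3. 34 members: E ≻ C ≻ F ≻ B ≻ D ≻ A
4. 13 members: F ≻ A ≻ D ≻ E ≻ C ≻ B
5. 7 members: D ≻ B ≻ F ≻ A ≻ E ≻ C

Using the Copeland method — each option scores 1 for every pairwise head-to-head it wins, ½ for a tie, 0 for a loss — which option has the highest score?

E

F: beats B, A, D, and C; loses to E → score 4.
E: beats F, B, A, D, and C → score 5.
B: beats A and D; loses to F, E, and C → score 2.
A: loses to F, E, B, D, and C → score 0.
D: beats A; loses to F, E, B, and C → score 1.
C: beats B, A, and D; loses to F and E → score 3.
E has the best pairwise record.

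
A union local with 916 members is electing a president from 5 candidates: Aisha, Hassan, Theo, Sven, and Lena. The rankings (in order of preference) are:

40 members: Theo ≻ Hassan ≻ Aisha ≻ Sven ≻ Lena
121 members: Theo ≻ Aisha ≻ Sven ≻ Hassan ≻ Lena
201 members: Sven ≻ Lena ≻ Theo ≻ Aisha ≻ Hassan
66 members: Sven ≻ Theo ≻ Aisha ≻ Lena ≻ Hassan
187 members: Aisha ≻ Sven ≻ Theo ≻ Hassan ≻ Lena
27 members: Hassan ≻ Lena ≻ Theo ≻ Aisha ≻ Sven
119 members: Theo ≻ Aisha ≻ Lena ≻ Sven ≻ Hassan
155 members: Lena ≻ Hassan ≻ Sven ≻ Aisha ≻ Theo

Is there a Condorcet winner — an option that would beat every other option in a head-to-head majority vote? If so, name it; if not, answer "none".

Checking pairwise contests:
Theo beats Aisha 574–342.
Aisha beats Hassan 694–222.
Sven beats Theo 609–307.
Aisha beats Sven 494–422.
Aisha beats Lena 533–383.
Every option loses at least one head-to-head, so there is no Condorcet winner.

none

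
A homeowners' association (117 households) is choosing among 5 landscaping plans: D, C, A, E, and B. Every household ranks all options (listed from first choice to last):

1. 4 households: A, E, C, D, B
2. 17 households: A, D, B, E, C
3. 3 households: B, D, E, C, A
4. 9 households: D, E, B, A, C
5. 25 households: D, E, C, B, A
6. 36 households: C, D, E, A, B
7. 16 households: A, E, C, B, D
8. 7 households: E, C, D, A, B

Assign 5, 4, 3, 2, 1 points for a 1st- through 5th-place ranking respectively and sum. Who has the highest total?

D

D: 4·2 + 17·4 + 3·4 + 9·5 + 25·5 + 36·4 + 16·1 + 7·3 = 439
C: 4·3 + 17·1 + 3·2 + 9·1 + 25·3 + 36·5 + 16·3 + 7·4 = 375
A: 4·5 + 17·5 + 3·1 + 9·2 + 25·1 + 36·2 + 16·5 + 7·2 = 317
E: 4·4 + 17·2 + 3·3 + 9·4 + 25·4 + 36·3 + 16·4 + 7·5 = 402
B: 4·1 + 17·3 + 3·5 + 9·3 + 25·2 + 36·1 + 16·2 + 7·1 = 222
D has the highest Borda score (439).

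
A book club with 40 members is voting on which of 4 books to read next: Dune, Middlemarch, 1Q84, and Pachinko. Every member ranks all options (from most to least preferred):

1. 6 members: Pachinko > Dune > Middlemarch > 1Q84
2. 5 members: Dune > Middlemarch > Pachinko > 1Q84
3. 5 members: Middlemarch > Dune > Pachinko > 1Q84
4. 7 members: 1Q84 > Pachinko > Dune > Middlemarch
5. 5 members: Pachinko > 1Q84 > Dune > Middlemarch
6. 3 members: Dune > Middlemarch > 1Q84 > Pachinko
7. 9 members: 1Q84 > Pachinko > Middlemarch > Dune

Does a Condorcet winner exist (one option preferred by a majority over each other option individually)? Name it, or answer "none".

Pachinko

Pachinko vs Dune: 27–13 for Pachinko.
Pachinko vs Middlemarch: 27–13 for Pachinko.
Pachinko vs 1Q84: 21–19 for Pachinko.
Pachinko beats every other option head-to-head.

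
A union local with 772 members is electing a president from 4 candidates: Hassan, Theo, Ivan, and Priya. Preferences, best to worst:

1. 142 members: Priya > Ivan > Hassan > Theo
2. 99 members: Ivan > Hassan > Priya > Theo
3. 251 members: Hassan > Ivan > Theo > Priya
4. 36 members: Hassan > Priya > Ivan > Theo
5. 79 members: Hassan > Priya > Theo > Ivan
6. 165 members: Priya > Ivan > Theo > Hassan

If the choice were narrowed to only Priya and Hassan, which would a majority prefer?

Hassan

Voters preferring Priya to Hassan: 307; preferring Hassan to Priya: 465.
Hassan wins the head-to-head.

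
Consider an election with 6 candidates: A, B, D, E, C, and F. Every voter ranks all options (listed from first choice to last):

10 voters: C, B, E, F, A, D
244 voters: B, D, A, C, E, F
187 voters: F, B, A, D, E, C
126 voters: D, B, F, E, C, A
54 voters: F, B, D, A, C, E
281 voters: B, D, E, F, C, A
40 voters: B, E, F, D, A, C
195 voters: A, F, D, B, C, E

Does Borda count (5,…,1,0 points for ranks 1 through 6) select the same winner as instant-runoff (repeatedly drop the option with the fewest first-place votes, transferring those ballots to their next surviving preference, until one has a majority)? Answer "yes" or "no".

Borda — scores: A 2426, B 4723, D 3931, E 1716, C 1194, F 3065. Winner: B.
Instant-runoff — R1 A 195, B 565, D 126, E 0, C 10, F 241 (E out); R2 A 195, B 565, D 126, C 10, F 241 (C out); R3 A 195, B 575, D 126, F 241 (B winner). Winner: B.
The two methods agree.

yes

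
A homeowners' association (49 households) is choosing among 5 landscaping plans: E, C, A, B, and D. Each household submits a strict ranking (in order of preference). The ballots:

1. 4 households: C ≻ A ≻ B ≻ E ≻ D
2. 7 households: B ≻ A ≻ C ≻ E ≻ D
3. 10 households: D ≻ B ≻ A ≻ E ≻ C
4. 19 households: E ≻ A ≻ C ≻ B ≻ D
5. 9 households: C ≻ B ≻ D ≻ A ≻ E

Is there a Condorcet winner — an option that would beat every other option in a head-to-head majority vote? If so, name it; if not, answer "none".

none

Checking pairwise contests:
A beats E 30–19.
E beats C 29–20.
B beats A 26–23.
C beats B 32–17.
E beats D 30–19.
Every option loses at least one head-to-head, so there is no Condorcet winner.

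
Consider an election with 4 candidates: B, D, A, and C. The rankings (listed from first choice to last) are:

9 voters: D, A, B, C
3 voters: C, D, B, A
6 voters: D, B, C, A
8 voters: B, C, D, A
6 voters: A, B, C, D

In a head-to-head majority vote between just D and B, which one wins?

Voters preferring D to B: 18; preferring B to D: 14.
D wins the head-to-head.

D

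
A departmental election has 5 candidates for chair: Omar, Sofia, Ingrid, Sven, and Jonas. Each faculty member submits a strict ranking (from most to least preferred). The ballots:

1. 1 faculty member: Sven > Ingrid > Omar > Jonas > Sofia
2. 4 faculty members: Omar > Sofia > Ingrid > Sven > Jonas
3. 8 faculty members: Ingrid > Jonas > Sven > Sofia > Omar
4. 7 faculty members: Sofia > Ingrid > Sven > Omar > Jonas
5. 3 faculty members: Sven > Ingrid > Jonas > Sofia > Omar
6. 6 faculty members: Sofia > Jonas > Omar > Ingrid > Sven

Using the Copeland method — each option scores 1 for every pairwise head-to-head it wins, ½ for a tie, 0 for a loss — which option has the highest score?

Sofia

Omar: loses to Sofia, Ingrid, Sven, and Jonas → score 0.
Sofia: beats Omar, Ingrid, Sven, and Jonas → score 4.
Ingrid: beats Omar, Sven, and Jonas; loses to Sofia → score 3.
Sven: beats Omar and Jonas; loses to Sofia and Ingrid → score 2.
Jonas: beats Omar; loses to Sofia, Ingrid, and Sven → score 1.
Sofia has the best pairwise record.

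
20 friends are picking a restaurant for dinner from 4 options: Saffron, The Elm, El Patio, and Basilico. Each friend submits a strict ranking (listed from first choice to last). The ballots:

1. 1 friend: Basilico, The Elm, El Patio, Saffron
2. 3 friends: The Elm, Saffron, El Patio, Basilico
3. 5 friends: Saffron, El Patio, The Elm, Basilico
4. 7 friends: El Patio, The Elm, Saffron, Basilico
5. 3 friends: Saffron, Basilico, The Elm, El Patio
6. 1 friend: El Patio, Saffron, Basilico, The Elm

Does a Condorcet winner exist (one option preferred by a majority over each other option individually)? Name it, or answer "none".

none

Checking pairwise contests:
The Elm beats Saffron 11–9.
El Patio beats The Elm 13–7.
Saffron beats El Patio 11–9.
Saffron beats Basilico 19–1.
Every option loses at least one head-to-head, so there is no Condorcet winner.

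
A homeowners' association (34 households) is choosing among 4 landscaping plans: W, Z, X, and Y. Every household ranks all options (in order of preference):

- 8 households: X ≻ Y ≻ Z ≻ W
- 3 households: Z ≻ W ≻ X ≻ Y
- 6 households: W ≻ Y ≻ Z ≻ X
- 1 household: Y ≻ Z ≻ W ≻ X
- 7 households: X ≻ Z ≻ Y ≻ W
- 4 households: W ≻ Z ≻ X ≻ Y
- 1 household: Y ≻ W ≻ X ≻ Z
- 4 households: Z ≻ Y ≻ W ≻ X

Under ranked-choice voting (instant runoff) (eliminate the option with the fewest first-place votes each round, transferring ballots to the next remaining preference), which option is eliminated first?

Y

Round 1: W 10, Z 7, X 15, Y 2. Eliminate Y.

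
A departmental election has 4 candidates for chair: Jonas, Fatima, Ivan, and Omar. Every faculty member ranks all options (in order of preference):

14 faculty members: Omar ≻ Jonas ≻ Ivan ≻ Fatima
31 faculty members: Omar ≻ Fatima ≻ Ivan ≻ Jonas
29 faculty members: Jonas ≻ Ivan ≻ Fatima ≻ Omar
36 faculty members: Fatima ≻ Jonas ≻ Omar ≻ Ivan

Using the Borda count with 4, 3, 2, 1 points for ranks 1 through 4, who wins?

Fatima

Jonas: 14·3 + 31·1 + 29·4 + 36·3 = 297
Fatima: 14·1 + 31·3 + 29·2 + 36·4 = 309
Ivan: 14·2 + 31·2 + 29·3 + 36·1 = 213
Omar: 14·4 + 31·4 + 29·1 + 36·2 = 281
Fatima has the highest Borda score (309).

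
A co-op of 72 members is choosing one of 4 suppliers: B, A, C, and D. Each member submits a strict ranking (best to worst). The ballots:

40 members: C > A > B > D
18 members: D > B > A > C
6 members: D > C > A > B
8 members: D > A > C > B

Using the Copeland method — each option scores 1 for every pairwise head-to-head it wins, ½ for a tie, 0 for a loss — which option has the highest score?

C

B: beats D; loses to A and C → score 1.
A: beats B and D; loses to C → score 2.
C: beats B, A, and D → score 3.
D: loses to B, A, and C → score 0.
C has the best pairwise record.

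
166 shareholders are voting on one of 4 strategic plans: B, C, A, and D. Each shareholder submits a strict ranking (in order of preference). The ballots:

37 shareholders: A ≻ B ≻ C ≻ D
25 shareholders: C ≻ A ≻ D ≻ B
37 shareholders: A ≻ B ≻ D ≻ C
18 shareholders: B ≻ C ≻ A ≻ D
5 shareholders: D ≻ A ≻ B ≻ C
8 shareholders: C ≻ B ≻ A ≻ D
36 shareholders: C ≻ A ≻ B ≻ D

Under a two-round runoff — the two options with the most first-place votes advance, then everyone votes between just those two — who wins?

Round 1 first-place votes: B 18, C 69, A 74, D 5.
A and C advance.
Runoff: A is preferred to C by 79 voters; C by 87.
C wins the runoff.

C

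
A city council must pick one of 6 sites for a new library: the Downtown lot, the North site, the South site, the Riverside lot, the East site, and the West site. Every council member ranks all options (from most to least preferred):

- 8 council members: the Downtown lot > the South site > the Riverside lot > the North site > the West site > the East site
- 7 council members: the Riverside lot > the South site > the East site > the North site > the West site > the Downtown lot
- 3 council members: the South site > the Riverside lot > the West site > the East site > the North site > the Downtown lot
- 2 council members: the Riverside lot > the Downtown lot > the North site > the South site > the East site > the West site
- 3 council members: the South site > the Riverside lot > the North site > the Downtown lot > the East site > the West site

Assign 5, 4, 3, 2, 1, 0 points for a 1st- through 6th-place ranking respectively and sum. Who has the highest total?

the Downtown lot: 8·5 + 7·0 + 3·0 + 2·4 + 3·2 = 54
the North site: 8·2 + 7·2 + 3·1 + 2·3 + 3·3 = 48
the South site: 8·4 + 7·4 + 3·5 + 2·2 + 3·5 = 94
the Riverside lot: 8·3 + 7·5 + 3·4 + 2·5 + 3·4 = 93
the East site: 8·0 + 7·3 + 3·2 + 2·1 + 3·1 = 32
the West site: 8·1 + 7·1 + 3·3 + 2·0 + 3·0 = 24
the South site has the highest Borda score (94).

the South site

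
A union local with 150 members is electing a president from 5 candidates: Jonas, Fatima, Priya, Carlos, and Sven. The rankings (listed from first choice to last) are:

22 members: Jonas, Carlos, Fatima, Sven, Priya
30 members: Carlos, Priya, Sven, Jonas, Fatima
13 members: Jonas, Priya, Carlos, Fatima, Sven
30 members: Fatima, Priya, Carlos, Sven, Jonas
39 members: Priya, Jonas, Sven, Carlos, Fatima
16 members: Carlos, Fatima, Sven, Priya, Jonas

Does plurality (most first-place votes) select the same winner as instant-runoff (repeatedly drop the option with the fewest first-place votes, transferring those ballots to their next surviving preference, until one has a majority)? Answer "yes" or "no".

Plurality — first-place votes: Jonas 35, Fatima 30, Priya 39, Carlos 46, Sven 0. Winner: Carlos.
Instant-runoff — R1 Jonas 35, Fatima 30, Priya 39, Carlos 46, Sven 0 (Sven out); R2 Jonas 35, Fatima 30, Priya 39, Carlos 46 (Fatima out); R3 Jonas 35, Priya 69, Carlos 46 (Jonas out); R4 Priya 82, Carlos 68 (Priya winner). Winner: Priya.
The two methods disagree.

no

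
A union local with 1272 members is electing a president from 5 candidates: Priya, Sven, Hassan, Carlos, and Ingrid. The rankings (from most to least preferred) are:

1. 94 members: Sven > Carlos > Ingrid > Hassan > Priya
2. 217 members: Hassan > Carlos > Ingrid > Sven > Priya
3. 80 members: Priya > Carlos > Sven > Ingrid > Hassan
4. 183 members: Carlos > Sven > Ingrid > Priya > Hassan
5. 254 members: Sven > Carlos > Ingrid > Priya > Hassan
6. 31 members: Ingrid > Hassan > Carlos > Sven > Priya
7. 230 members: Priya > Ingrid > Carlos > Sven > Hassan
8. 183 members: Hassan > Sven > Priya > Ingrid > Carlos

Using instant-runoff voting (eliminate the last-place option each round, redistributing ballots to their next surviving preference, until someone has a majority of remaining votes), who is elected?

Sven

Round 1: Priya 310, Sven 348, Hassan 400, Carlos 183, Ingrid 31. Eliminate Ingrid.
Round 2: Priya 310, Sven 348, Hassan 431, Carlos 183. Eliminate Carlos.
Round 3: Priya 310, Sven 531, Hassan 431. Eliminate Priya.
Round 4: Sven 841, Hassan 431. Sven has a majority.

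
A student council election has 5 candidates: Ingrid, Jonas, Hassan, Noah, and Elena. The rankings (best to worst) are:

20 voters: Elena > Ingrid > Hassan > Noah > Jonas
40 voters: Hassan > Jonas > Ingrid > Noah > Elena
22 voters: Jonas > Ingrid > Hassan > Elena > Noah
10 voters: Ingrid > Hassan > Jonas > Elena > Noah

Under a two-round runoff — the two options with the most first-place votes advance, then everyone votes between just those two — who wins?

Hassan

Round 1 first-place votes: Ingrid 10, Jonas 22, Hassan 40, Noah 0, Elena 20.
Hassan and Jonas advance.
Runoff: Hassan is preferred to Jonas by 70 voters; Jonas by 22.
Hassan wins the runoff.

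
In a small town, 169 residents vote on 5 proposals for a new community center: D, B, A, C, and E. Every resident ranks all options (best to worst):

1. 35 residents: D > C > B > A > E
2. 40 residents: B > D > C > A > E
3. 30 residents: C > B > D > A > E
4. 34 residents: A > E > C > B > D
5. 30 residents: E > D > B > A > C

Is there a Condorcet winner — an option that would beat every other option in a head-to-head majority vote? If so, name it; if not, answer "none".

none

Checking pairwise contests:
B beats D 104–65.
C beats B 99–70.
D beats A 135–34.
D beats C 105–64.
D beats E 105–64.
Every option loses at least one head-to-head, so there is no Condorcet winner.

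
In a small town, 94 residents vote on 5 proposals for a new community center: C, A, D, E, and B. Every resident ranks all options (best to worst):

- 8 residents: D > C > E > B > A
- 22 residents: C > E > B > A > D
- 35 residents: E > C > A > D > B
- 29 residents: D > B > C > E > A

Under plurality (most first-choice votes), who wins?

First-place votes: C 22, A 0, D 37, E 35, B 0.
D has the most first-place votes.

D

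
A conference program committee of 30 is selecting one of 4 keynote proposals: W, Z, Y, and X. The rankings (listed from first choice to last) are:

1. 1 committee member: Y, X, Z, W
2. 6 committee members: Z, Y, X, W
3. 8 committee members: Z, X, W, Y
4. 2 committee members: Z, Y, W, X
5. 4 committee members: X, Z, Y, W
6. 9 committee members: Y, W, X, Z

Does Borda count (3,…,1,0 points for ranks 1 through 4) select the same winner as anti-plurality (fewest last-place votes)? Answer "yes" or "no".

no

Borda — scores: W 28, Z 57, Y 50, X 45. Winner: Z.
Anti-plurality — last-place votes: W 11, Z 9, Y 8, X 2. Winner: X.
The two methods disagree.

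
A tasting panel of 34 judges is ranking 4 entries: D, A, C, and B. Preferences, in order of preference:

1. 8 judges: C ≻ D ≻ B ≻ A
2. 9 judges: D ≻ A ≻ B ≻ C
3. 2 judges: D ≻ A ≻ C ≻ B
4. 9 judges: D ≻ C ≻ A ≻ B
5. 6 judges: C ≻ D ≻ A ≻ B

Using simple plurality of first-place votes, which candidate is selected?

D

First-place votes: D 20, A 0, C 14, B 0.
D has the most first-place votes.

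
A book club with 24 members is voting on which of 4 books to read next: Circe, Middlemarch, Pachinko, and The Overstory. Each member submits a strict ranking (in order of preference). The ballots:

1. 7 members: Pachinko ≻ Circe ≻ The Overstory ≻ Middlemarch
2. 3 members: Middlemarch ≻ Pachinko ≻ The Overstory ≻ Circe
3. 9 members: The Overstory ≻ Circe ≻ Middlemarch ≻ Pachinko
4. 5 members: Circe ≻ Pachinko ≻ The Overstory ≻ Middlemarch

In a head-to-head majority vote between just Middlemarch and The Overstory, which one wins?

The Overstory

Voters preferring Middlemarch to The Overstory: 3; preferring The Overstory to Middlemarch: 21.
The Overstory wins the head-to-head.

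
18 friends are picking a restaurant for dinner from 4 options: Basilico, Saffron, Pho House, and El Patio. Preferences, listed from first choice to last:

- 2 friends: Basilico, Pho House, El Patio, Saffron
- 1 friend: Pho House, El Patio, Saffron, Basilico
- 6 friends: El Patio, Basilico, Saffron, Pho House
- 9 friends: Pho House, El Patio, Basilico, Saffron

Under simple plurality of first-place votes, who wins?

Pho House

First-place votes: Basilico 2, Saffron 0, Pho House 10, El Patio 6.
Pho House has the most first-place votes.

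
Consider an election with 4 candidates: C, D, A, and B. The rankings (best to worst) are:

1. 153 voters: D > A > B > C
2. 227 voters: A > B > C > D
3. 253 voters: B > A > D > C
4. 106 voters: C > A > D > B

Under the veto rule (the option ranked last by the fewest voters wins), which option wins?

A

Last-place votes: C 406, D 227, A 0, B 106.
A is ranked last by the fewest voters, so A wins.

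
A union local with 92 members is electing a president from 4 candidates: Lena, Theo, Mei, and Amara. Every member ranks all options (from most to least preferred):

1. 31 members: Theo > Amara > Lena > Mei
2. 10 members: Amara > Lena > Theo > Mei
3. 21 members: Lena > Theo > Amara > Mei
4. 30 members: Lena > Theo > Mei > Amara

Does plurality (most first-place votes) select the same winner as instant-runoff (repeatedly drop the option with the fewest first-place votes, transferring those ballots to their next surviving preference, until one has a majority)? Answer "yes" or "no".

yes

Plurality — first-place votes: Lena 51, Theo 31, Mei 0, Amara 10. Winner: Lena.
Instant-runoff — R1 Lena 51, Theo 31, Mei 0, Amara 10 (Lena winner). Winner: Lena.
The two methods agree.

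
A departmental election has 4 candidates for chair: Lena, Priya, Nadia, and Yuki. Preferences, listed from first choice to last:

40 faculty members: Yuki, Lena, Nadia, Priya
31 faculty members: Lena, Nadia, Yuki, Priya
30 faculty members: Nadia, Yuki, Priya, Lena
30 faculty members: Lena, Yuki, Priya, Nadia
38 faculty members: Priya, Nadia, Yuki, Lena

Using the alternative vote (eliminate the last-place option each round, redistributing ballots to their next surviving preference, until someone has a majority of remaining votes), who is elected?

Round 1: Lena 61, Priya 38, Nadia 30, Yuki 40. Eliminate Nadia.
Round 2: Lena 61, Priya 38, Yuki 70. Eliminate Priya.
Round 3: Lena 61, Yuki 108. Yuki has a majority.

Yuki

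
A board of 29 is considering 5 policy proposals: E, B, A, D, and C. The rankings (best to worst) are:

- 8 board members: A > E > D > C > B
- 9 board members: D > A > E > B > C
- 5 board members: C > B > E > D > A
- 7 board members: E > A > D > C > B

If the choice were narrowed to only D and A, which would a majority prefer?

Voters preferring D to A: 14; preferring A to D: 15.
A wins the head-to-head.

A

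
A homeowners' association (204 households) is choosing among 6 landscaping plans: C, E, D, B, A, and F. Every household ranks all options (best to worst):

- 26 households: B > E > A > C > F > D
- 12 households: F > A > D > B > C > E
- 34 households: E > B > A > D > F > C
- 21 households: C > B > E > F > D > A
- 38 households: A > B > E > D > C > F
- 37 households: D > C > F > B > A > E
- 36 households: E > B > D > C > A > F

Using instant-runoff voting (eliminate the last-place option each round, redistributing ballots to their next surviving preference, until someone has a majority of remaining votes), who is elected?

Round 1: C 21, E 70, D 37, B 26, A 38, F 12. Eliminate F.
Round 2: C 21, E 70, D 37, B 26, A 50. Eliminate C.
Round 3: E 70, D 37, B 47, A 50. Eliminate D.
Round 4: E 70, B 84, A 50. Eliminate A.
Round 5: E 70, B 134. B has a majority.

B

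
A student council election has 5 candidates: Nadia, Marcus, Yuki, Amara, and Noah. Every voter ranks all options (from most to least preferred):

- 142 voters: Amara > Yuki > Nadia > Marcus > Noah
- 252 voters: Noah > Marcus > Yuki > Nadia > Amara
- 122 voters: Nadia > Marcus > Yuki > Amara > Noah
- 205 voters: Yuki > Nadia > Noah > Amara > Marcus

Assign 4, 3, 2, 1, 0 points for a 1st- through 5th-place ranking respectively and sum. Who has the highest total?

Yuki

Nadia: 142·2 + 252·1 + 122·4 + 205·3 = 1639
Marcus: 142·1 + 252·3 + 122·3 + 205·0 = 1264
Yuki: 142·3 + 252·2 + 122·2 + 205·4 = 1994
Amara: 142·4 + 252·0 + 122·1 + 205·1 = 895
Noah: 142·0 + 252·4 + 122·0 + 205·2 = 1418
Yuki has the highest Borda score (1994).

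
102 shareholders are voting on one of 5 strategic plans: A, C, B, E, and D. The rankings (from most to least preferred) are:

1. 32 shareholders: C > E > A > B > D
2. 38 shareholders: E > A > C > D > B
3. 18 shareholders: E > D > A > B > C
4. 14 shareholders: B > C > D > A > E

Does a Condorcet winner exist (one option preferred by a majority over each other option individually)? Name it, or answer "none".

E vs A: 88–14 for E.
E vs C: 56–46 for E.
E vs B: 88–14 for E.
E vs D: 88–14 for E.
E beats every other option head-to-head.

E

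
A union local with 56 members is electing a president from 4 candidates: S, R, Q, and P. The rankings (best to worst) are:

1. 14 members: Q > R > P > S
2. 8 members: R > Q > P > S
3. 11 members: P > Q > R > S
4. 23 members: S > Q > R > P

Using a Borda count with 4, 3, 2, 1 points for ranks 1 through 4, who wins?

S: 14·1 + 8·1 + 11·1 + 23·4 = 125
R: 14·3 + 8·4 + 11·2 + 23·2 = 142
Q: 14·4 + 8·3 + 11·3 + 23·3 = 182
P: 14·2 + 8·2 + 11·4 + 23·1 = 111
Q has the highest Borda score (182).

Q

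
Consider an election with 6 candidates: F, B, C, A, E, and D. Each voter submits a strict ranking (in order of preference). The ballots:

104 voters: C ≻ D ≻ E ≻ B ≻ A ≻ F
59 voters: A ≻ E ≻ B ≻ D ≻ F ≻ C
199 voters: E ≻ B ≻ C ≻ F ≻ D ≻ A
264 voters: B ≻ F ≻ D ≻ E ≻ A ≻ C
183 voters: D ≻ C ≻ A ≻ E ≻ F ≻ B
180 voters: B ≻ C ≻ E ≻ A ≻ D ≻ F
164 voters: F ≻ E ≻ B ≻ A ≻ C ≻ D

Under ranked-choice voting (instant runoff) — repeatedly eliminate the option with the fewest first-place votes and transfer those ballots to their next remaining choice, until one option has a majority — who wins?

Round 1: F 164, B 444, C 104, A 59, E 199, D 183. Eliminate A.
Round 2: F 164, B 444, C 104, E 258, D 183. Eliminate C.
Round 3: F 164, B 444, E 258, D 287. Eliminate F.
Round 4: B 444, E 422, D 287. Eliminate D.
Round 5: B 444, E 709. E has a majority.

E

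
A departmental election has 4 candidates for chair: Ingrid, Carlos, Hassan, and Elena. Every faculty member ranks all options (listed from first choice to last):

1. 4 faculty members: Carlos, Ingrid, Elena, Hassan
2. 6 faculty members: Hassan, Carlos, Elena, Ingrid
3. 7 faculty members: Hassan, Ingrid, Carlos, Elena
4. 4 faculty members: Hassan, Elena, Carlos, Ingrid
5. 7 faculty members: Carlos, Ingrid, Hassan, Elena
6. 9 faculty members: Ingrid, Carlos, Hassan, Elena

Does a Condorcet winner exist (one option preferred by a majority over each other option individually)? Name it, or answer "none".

Carlos vs Ingrid: 21–16 for Carlos.
Carlos vs Hassan: 20–17 for Carlos.
Carlos vs Elena: 33–4 for Carlos.
Carlos beats every other option head-to-head.

Carlos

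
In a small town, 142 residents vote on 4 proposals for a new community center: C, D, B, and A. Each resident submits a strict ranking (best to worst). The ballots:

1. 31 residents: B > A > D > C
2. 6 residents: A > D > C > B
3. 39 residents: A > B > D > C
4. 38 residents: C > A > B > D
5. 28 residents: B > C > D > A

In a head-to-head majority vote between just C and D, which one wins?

D

Voters preferring C to D: 66; preferring D to C: 76.
D wins the head-to-head.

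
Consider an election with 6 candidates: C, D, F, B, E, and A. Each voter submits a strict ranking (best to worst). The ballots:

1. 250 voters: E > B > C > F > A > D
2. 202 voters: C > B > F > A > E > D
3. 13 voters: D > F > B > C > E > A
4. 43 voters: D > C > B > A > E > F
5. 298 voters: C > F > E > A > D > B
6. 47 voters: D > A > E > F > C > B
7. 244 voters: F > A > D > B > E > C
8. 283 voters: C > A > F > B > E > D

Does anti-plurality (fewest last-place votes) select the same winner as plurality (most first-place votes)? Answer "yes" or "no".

Anti-plurality — last-place votes: C 244, D 735, F 43, B 345, E 0, A 13. Winner: E.
Plurality — first-place votes: C 783, D 103, F 244, B 0, E 250, A 0. Winner: C.
The two methods disagree.

no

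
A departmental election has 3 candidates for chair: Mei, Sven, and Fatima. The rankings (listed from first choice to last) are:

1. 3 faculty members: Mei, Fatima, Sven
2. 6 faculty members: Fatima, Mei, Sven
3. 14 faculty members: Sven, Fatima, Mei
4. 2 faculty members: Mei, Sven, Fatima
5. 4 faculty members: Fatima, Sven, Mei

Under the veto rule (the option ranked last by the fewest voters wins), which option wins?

Fatima

Last-place votes: Mei 18, Sven 9, Fatima 2.
Fatima is ranked last by the fewest voters, so Fatima wins.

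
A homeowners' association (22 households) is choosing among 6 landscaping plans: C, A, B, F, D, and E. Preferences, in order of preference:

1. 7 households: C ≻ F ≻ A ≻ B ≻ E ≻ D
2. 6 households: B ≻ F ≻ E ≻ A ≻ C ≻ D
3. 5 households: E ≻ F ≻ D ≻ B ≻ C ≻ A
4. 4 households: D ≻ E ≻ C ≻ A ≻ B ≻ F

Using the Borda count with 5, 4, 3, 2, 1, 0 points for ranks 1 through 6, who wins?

C: 7·5 + 6·1 + 5·1 + 4·3 = 58
A: 7·3 + 6·2 + 5·0 + 4·2 = 41
B: 7·2 + 6·5 + 5·2 + 4·1 = 58
F: 7·4 + 6·4 + 5·4 + 4·0 = 72
D: 7·0 + 6·0 + 5·3 + 4·5 = 35
E: 7·1 + 6·3 + 5·5 + 4·4 = 66
F has the highest Borda score (72).

F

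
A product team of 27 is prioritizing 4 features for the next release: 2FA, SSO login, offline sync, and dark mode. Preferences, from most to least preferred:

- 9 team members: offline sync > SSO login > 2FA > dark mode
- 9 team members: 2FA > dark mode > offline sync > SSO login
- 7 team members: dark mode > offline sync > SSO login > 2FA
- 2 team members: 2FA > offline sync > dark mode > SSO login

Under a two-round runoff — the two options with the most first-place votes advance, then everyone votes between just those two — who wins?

Round 1 first-place votes: 2FA 11, SSO login 0, offline sync 9, dark mode 7.
2FA and offline sync advance.
Runoff: 2FA is preferred to offline sync by 11 voters; offline sync by 16.
offline sync wins the runoff.

offline sync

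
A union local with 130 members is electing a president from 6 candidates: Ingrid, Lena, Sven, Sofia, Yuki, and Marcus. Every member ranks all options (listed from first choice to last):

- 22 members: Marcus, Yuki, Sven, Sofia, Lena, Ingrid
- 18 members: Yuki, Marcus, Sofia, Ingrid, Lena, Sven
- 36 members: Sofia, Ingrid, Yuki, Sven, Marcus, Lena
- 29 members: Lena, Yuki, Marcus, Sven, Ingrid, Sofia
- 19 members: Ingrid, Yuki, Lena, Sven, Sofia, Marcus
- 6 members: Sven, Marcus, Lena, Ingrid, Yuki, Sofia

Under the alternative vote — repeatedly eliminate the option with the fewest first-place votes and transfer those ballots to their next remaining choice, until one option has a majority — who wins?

Round 1: Ingrid 19, Lena 29, Sven 6, Sofia 36, Yuki 18, Marcus 22. Eliminate Sven.
Round 2: Ingrid 19, Lena 29, Sofia 36, Yuki 18, Marcus 28. Eliminate Yuki.
Round 3: Ingrid 19, Lena 29, Sofia 36, Marcus 46. Eliminate Ingrid.
Round 4: Lena 48, Sofia 36, Marcus 46. Eliminate Sofia.
Round 5: Lena 48, Marcus 82. Marcus has a majority.

Marcus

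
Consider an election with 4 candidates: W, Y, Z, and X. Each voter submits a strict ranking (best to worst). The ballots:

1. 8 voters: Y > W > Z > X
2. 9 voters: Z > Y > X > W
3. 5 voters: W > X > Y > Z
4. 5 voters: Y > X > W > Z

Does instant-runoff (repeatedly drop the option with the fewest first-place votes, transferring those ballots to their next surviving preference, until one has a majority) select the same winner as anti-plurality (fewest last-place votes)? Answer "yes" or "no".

yes

Instant-runoff — R1 W 5, Y 13, Z 9, X 0 (X out); R2 W 5, Y 13, Z 9 (W out); R3 Y 18, Z 9 (Y winner). Winner: Y.
Anti-plurality — last-place votes: W 9, Y 0, Z 10, X 8. Winner: Y.
The two methods agree.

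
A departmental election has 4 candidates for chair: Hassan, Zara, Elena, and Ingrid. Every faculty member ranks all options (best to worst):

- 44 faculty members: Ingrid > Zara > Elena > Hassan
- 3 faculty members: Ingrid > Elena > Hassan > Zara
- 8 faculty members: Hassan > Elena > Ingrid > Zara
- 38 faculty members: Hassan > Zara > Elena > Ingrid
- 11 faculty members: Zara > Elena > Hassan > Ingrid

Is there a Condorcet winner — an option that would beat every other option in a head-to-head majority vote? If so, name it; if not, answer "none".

none

Checking pairwise contests:
Zara beats Hassan 55–49.
Ingrid beats Zara 55–49.
Zara beats Elena 93–11.
Hassan beats Ingrid 57–47.
Every option loses at least one head-to-head, so there is no Condorcet winner.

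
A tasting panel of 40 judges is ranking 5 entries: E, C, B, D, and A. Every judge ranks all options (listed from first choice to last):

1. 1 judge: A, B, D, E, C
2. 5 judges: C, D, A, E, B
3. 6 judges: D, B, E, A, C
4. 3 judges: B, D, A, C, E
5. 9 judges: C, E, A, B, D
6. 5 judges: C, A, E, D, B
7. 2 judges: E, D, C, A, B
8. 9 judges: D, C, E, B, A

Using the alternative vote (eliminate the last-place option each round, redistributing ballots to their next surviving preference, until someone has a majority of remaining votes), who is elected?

D

Round 1: E 2, C 19, B 3, D 15, A 1. Eliminate A.
Round 2: E 2, C 19, B 4, D 15. Eliminate E.
Round 3: C 19, B 4, D 17. Eliminate B.
Round 4: C 19, D 21. D has a majority.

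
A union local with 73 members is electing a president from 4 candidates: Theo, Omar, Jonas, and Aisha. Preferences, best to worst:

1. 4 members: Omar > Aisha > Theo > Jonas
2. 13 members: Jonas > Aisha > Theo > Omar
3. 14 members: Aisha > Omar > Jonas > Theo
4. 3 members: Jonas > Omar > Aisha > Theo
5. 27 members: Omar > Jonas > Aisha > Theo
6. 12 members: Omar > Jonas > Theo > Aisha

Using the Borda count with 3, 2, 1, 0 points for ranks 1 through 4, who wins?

Theo: 4·1 + 13·1 + 14·0 + 3·0 + 27·0 + 12·1 = 29
Omar: 4·3 + 13·0 + 14·2 + 3·2 + 27·3 + 12·3 = 163
Jonas: 4·0 + 13·3 + 14·1 + 3·3 + 27·2 + 12·2 = 140
Aisha: 4·2 + 13·2 + 14·3 + 3·1 + 27·1 + 12·0 = 106
Omar has the highest Borda score (163).

Omar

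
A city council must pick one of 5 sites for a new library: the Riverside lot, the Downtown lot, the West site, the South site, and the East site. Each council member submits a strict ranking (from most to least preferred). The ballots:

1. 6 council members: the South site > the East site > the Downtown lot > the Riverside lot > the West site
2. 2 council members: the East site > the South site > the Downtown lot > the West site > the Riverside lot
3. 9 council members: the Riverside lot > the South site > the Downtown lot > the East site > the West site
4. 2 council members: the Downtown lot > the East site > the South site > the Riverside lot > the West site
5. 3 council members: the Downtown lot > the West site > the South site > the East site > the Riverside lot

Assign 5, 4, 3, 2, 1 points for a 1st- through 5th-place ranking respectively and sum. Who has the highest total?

the South site

the Riverside lot: 6·2 + 2·1 + 9·5 + 2·2 + 3·1 = 66
the Downtown lot: 6·3 + 2·3 + 9·3 + 2·5 + 3·5 = 76
the West site: 6·1 + 2·2 + 9·1 + 2·1 + 3·4 = 33
the South site: 6·5 + 2·4 + 9·4 + 2·3 + 3·3 = 89
the East site: 6·4 + 2·5 + 9·2 + 2·4 + 3·2 = 66
the South site has the highest Borda score (89).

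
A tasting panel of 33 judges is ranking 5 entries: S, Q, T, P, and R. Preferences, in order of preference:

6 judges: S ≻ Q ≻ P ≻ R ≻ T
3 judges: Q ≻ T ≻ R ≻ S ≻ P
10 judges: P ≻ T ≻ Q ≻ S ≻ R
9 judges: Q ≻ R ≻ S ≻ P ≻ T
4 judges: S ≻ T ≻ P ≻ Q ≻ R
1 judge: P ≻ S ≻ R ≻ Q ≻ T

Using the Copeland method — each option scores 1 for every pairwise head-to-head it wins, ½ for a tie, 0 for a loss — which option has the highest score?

Q

S: beats T, P, and R; loses to Q → score 3.
Q: beats S, T, P, and R → score 4.
T: beats R; loses to S, Q, and P → score 1.
P: beats T and R; loses to S and Q → score 2.
R: loses to S, Q, T, and P → score 0.
Q has the best pairwise record.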